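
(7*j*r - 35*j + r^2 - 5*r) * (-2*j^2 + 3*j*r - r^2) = -14*j^3*r + 70*j^3 + 19*j^2*r^2 - 95*j^2*r - 4*j*r^3 + 20*j*r^2 - r^4 + 5*r^3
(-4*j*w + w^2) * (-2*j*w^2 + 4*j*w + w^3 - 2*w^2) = 8*j^2*w^3 - 16*j^2*w^2 - 6*j*w^4 + 12*j*w^3 + w^5 - 2*w^4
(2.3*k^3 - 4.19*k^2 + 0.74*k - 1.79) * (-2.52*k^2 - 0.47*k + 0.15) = -5.796*k^5 + 9.4778*k^4 + 0.4495*k^3 + 3.5345*k^2 + 0.9523*k - 0.2685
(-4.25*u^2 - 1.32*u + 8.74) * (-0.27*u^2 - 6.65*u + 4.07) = 1.1475*u^4 + 28.6189*u^3 - 10.8793*u^2 - 63.4934*u + 35.5718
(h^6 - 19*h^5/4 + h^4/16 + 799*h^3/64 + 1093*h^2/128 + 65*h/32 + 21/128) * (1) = h^6 - 19*h^5/4 + h^4/16 + 799*h^3/64 + 1093*h^2/128 + 65*h/32 + 21/128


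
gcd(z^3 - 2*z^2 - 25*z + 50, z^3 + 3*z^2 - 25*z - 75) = z^2 - 25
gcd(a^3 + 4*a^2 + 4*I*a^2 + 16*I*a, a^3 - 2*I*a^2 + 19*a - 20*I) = a + 4*I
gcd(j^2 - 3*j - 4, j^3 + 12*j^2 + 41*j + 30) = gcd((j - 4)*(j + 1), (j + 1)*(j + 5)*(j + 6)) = j + 1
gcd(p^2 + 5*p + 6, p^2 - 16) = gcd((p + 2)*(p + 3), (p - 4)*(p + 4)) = 1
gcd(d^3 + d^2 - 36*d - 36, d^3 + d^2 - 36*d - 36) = d^3 + d^2 - 36*d - 36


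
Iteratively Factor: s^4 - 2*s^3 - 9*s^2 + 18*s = (s)*(s^3 - 2*s^2 - 9*s + 18) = s*(s - 3)*(s^2 + s - 6) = s*(s - 3)*(s + 3)*(s - 2)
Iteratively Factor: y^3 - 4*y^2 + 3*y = (y - 1)*(y^2 - 3*y) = (y - 3)*(y - 1)*(y)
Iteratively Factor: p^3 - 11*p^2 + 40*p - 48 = (p - 4)*(p^2 - 7*p + 12) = (p - 4)*(p - 3)*(p - 4)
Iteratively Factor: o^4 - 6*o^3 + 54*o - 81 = (o + 3)*(o^3 - 9*o^2 + 27*o - 27) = (o - 3)*(o + 3)*(o^2 - 6*o + 9) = (o - 3)^2*(o + 3)*(o - 3)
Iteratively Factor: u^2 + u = (u + 1)*(u)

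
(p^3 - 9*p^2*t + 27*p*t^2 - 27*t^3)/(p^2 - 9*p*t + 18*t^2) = (p^2 - 6*p*t + 9*t^2)/(p - 6*t)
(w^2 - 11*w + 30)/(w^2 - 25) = (w - 6)/(w + 5)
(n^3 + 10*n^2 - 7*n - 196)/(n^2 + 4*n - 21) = (n^2 + 3*n - 28)/(n - 3)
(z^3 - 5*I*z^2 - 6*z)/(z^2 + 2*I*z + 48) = z*(z^2 - 5*I*z - 6)/(z^2 + 2*I*z + 48)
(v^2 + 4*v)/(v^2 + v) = (v + 4)/(v + 1)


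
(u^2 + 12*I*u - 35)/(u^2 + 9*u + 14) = (u^2 + 12*I*u - 35)/(u^2 + 9*u + 14)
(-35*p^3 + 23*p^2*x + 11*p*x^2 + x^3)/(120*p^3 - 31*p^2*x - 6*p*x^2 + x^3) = (-7*p^2 + 6*p*x + x^2)/(24*p^2 - 11*p*x + x^2)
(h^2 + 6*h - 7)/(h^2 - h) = (h + 7)/h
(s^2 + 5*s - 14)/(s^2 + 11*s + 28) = (s - 2)/(s + 4)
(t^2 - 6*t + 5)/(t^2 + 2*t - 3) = (t - 5)/(t + 3)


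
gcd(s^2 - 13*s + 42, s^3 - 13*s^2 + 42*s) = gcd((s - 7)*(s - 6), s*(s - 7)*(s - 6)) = s^2 - 13*s + 42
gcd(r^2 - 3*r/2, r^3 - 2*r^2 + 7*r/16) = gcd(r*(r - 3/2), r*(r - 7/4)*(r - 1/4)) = r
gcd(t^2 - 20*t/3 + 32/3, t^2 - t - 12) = t - 4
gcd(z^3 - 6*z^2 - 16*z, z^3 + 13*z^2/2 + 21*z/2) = z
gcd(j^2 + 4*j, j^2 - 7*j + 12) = 1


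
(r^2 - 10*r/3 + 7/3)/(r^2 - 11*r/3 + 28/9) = 3*(r - 1)/(3*r - 4)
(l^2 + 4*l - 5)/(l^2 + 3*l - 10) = (l - 1)/(l - 2)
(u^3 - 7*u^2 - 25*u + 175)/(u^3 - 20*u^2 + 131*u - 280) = (u + 5)/(u - 8)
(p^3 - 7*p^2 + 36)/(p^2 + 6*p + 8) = (p^2 - 9*p + 18)/(p + 4)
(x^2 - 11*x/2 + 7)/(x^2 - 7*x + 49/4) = 2*(x - 2)/(2*x - 7)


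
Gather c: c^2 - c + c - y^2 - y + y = c^2 - y^2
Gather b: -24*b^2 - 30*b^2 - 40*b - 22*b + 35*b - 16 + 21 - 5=-54*b^2 - 27*b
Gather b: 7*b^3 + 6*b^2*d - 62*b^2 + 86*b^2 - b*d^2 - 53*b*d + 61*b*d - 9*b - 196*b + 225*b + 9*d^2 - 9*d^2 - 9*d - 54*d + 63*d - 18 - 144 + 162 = 7*b^3 + b^2*(6*d + 24) + b*(-d^2 + 8*d + 20)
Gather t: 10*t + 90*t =100*t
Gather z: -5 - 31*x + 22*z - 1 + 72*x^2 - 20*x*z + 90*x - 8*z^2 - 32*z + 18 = 72*x^2 + 59*x - 8*z^2 + z*(-20*x - 10) + 12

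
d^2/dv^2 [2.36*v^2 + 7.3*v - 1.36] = 4.72000000000000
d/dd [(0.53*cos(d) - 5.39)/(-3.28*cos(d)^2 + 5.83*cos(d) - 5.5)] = (-1.7384*cos(d)^2 + 35.3584*cos(d) - 28.5087)*sin(d)/(10.7584*cos(d)^4 - 38.2448*cos(d)^3 + 70.0689*cos(d)^2 - 64.13*cos(d) + 30.25)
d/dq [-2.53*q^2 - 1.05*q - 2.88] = -5.06*q - 1.05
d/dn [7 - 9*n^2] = -18*n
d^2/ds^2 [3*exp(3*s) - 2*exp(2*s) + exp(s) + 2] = (27*exp(2*s) - 8*exp(s) + 1)*exp(s)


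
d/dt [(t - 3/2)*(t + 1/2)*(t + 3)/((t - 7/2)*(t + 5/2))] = (16*t^4 - 32*t^3 - 392*t^2 - 488*t + 489)/(16*t^4 - 32*t^3 - 264*t^2 + 280*t + 1225)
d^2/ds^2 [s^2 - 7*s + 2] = 2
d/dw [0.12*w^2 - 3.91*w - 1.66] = 0.24*w - 3.91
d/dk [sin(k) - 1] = cos(k)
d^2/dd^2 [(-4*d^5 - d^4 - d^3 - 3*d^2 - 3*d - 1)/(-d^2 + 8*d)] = 2*(12*d^7 - 255*d^6 + 1512*d^5 + 192*d^4 + 91*d^3 + 3*d^2 - 24*d + 64)/(d^3*(d^3 - 24*d^2 + 192*d - 512))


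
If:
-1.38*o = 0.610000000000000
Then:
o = -0.44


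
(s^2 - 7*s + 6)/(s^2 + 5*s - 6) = (s - 6)/(s + 6)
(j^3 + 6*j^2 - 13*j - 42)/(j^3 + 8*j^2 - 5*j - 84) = (j + 2)/(j + 4)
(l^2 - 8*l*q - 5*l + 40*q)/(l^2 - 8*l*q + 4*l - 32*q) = (l - 5)/(l + 4)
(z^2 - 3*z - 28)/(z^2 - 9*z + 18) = (z^2 - 3*z - 28)/(z^2 - 9*z + 18)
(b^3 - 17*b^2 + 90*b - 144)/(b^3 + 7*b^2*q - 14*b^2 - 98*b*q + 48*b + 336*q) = (b - 3)/(b + 7*q)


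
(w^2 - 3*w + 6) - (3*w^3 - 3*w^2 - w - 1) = -3*w^3 + 4*w^2 - 2*w + 7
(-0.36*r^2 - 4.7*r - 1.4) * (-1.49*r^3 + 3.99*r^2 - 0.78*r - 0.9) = 0.5364*r^5 + 5.5666*r^4 - 16.3862*r^3 - 1.596*r^2 + 5.322*r + 1.26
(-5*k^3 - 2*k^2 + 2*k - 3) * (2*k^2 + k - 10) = -10*k^5 - 9*k^4 + 52*k^3 + 16*k^2 - 23*k + 30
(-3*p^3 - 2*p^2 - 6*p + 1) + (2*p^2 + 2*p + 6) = -3*p^3 - 4*p + 7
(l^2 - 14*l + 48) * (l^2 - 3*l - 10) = l^4 - 17*l^3 + 80*l^2 - 4*l - 480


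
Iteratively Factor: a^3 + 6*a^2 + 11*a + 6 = (a + 3)*(a^2 + 3*a + 2) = (a + 2)*(a + 3)*(a + 1)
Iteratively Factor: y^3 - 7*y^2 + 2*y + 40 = (y - 5)*(y^2 - 2*y - 8) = (y - 5)*(y - 4)*(y + 2)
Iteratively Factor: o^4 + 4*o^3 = (o)*(o^3 + 4*o^2) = o*(o + 4)*(o^2) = o^2*(o + 4)*(o)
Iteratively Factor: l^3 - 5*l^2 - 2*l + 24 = (l + 2)*(l^2 - 7*l + 12) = (l - 3)*(l + 2)*(l - 4)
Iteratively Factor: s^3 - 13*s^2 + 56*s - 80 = (s - 5)*(s^2 - 8*s + 16) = (s - 5)*(s - 4)*(s - 4)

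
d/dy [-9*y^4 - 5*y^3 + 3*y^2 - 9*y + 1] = -36*y^3 - 15*y^2 + 6*y - 9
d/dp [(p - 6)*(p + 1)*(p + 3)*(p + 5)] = 4*p^3 + 9*p^2 - 62*p - 123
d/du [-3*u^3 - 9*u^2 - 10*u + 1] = -9*u^2 - 18*u - 10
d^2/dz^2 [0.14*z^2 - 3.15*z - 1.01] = 0.280000000000000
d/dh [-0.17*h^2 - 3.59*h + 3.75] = -0.34*h - 3.59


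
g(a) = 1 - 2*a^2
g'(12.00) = -48.00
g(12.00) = -287.00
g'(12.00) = -48.00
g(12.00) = -287.00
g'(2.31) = -9.24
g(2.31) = -9.67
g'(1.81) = -7.24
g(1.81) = -5.55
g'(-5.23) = 20.92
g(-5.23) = -53.71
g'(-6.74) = 26.96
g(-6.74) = -89.86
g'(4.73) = -18.92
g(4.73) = -43.75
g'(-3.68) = 14.72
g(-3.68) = -26.08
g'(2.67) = -10.68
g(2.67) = -13.26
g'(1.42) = -5.68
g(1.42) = -3.03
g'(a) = -4*a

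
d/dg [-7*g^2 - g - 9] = -14*g - 1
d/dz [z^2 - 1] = 2*z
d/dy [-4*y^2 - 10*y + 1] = -8*y - 10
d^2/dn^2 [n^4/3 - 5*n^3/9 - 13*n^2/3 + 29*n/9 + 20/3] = 4*n^2 - 10*n/3 - 26/3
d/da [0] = 0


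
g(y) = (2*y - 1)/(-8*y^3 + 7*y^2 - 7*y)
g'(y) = (2*y - 1)*(24*y^2 - 14*y + 7)/(-8*y^3 + 7*y^2 - 7*y)^2 + 2/(-8*y^3 + 7*y^2 - 7*y) = (32*y^3 - 38*y^2 + 14*y - 7)/(y^2*(64*y^4 - 112*y^3 + 161*y^2 - 98*y + 49))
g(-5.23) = -0.01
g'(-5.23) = -0.00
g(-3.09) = -0.02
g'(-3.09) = -0.01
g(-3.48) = -0.02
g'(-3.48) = -0.01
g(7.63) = -0.00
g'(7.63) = 0.00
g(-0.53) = -0.30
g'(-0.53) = -0.63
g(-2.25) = -0.04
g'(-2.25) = -0.03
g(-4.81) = -0.01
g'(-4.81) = -0.00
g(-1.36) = -0.09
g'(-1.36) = -0.10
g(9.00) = 0.00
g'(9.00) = 0.00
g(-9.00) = 0.00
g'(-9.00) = 0.00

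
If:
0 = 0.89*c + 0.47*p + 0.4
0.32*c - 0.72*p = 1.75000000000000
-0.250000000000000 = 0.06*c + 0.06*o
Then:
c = 0.68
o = -4.84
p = -2.13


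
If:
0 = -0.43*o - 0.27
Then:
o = -0.63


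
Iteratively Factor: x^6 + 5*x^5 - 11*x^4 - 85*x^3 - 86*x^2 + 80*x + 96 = (x - 4)*(x^5 + 9*x^4 + 25*x^3 + 15*x^2 - 26*x - 24) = (x - 4)*(x + 3)*(x^4 + 6*x^3 + 7*x^2 - 6*x - 8) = (x - 4)*(x + 2)*(x + 3)*(x^3 + 4*x^2 - x - 4) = (x - 4)*(x + 2)*(x + 3)*(x + 4)*(x^2 - 1) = (x - 4)*(x - 1)*(x + 2)*(x + 3)*(x + 4)*(x + 1)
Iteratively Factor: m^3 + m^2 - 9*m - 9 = (m - 3)*(m^2 + 4*m + 3) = (m - 3)*(m + 3)*(m + 1)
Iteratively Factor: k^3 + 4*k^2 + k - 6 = (k + 3)*(k^2 + k - 2) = (k - 1)*(k + 3)*(k + 2)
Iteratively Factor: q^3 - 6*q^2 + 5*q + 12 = (q - 3)*(q^2 - 3*q - 4) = (q - 4)*(q - 3)*(q + 1)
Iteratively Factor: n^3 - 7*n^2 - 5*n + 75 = (n + 3)*(n^2 - 10*n + 25) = (n - 5)*(n + 3)*(n - 5)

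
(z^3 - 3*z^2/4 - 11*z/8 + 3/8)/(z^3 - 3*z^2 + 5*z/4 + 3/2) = (4*z^2 + 3*z - 1)/(2*(2*z^2 - 3*z - 2))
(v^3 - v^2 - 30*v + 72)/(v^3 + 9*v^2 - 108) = (v - 4)/(v + 6)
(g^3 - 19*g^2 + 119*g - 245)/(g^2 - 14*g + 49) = g - 5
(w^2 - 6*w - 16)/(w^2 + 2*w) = (w - 8)/w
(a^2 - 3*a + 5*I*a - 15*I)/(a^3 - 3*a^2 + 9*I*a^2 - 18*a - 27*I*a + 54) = (a + 5*I)/(a^2 + 9*I*a - 18)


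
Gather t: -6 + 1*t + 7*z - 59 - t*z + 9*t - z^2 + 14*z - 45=t*(10 - z) - z^2 + 21*z - 110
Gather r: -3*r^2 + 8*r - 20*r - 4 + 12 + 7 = -3*r^2 - 12*r + 15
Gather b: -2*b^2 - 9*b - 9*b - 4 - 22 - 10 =-2*b^2 - 18*b - 36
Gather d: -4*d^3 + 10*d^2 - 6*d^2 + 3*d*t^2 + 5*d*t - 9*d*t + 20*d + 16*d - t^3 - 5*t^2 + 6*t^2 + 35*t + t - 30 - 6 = -4*d^3 + 4*d^2 + d*(3*t^2 - 4*t + 36) - t^3 + t^2 + 36*t - 36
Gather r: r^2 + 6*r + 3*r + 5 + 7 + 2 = r^2 + 9*r + 14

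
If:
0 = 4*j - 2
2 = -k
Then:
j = 1/2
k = -2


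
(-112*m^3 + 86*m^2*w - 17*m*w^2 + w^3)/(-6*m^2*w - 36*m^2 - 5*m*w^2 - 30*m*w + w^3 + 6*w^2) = (112*m^3 - 86*m^2*w + 17*m*w^2 - w^3)/(6*m^2*w + 36*m^2 + 5*m*w^2 + 30*m*w - w^3 - 6*w^2)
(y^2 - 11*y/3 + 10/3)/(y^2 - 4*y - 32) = (-3*y^2 + 11*y - 10)/(3*(-y^2 + 4*y + 32))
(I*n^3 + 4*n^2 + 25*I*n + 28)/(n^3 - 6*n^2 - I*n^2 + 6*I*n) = (I*n^2 + 3*n + 28*I)/(n*(n - 6))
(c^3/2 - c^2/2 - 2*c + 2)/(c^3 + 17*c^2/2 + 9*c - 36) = (c^3 - c^2 - 4*c + 4)/(2*c^3 + 17*c^2 + 18*c - 72)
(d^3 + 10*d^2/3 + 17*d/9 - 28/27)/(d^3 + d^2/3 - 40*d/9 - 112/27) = (9*d^2 + 18*d - 7)/(9*d^2 - 9*d - 28)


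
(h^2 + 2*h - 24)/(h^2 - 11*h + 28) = (h + 6)/(h - 7)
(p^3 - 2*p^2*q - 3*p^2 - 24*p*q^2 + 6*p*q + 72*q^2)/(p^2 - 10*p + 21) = (p^2 - 2*p*q - 24*q^2)/(p - 7)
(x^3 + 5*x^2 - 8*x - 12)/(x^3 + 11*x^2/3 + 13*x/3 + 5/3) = 3*(x^2 + 4*x - 12)/(3*x^2 + 8*x + 5)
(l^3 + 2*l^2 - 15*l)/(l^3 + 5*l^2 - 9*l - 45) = l/(l + 3)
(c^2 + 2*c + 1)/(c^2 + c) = (c + 1)/c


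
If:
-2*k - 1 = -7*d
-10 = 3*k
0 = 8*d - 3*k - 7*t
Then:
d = -17/21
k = -10/3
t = 74/147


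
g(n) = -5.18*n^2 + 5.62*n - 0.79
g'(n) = 5.62 - 10.36*n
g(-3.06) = -66.49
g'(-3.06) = 37.32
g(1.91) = -8.95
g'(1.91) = -14.17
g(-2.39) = -43.81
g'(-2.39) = 30.38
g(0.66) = 0.66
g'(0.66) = -1.22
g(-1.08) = -12.90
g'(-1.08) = 16.81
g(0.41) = 0.64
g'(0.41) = 1.37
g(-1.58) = -22.60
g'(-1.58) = 21.99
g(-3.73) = -93.82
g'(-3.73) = 44.26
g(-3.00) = -64.27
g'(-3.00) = 36.70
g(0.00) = -0.79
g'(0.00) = 5.62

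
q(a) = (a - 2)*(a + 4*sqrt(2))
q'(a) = 2*a - 2 + 4*sqrt(2)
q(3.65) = 15.36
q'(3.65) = 10.96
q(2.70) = 5.85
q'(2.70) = 9.06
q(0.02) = -11.24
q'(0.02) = 3.70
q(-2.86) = -13.59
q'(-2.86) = -2.06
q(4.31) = 23.02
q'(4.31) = 12.28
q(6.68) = 57.74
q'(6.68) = 17.02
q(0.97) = -6.83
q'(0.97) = 5.60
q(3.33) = 11.95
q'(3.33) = 10.32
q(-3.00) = -13.28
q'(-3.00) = -2.34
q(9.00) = 102.60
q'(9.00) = 21.66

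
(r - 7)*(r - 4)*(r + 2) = r^3 - 9*r^2 + 6*r + 56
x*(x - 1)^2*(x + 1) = x^4 - x^3 - x^2 + x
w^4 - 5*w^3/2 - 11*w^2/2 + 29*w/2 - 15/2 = (w - 3)*(w - 1)^2*(w + 5/2)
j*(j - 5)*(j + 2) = j^3 - 3*j^2 - 10*j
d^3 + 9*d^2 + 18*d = d*(d + 3)*(d + 6)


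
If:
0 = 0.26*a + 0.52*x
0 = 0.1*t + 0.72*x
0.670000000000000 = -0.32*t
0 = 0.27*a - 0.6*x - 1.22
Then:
No Solution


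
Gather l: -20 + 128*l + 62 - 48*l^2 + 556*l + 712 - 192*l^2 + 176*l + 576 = -240*l^2 + 860*l + 1330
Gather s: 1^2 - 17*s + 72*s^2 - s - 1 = 72*s^2 - 18*s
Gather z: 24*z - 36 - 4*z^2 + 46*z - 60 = -4*z^2 + 70*z - 96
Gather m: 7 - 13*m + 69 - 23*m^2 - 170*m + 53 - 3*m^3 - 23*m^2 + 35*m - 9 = -3*m^3 - 46*m^2 - 148*m + 120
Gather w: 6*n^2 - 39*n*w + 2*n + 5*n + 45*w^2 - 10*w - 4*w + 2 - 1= 6*n^2 + 7*n + 45*w^2 + w*(-39*n - 14) + 1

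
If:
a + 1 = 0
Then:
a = -1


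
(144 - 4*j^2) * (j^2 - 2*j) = -4*j^4 + 8*j^3 + 144*j^2 - 288*j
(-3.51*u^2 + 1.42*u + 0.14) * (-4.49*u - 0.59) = 15.7599*u^3 - 4.3049*u^2 - 1.4664*u - 0.0826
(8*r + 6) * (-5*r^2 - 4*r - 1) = -40*r^3 - 62*r^2 - 32*r - 6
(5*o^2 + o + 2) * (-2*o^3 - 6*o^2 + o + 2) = -10*o^5 - 32*o^4 - 5*o^3 - o^2 + 4*o + 4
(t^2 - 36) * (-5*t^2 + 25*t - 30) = -5*t^4 + 25*t^3 + 150*t^2 - 900*t + 1080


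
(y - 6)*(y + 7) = y^2 + y - 42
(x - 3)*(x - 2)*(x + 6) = x^3 + x^2 - 24*x + 36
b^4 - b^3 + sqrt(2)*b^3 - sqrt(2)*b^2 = b^2*(b - 1)*(b + sqrt(2))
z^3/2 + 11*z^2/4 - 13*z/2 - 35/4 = (z/2 + 1/2)*(z - 5/2)*(z + 7)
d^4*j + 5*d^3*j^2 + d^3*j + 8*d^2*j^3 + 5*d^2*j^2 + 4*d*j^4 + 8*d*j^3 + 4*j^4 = (d + j)*(d + 2*j)^2*(d*j + j)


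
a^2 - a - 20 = (a - 5)*(a + 4)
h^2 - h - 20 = (h - 5)*(h + 4)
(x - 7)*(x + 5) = x^2 - 2*x - 35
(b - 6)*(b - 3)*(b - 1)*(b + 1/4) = b^4 - 39*b^3/4 + 49*b^2/2 - 45*b/4 - 9/2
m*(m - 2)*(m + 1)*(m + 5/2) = m^4 + 3*m^3/2 - 9*m^2/2 - 5*m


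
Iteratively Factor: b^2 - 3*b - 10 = (b - 5)*(b + 2)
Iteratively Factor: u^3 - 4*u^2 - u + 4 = (u - 4)*(u^2 - 1) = (u - 4)*(u + 1)*(u - 1)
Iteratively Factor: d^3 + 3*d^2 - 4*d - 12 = (d - 2)*(d^2 + 5*d + 6) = (d - 2)*(d + 2)*(d + 3)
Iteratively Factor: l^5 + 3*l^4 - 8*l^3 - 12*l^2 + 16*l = (l - 2)*(l^4 + 5*l^3 + 2*l^2 - 8*l) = l*(l - 2)*(l^3 + 5*l^2 + 2*l - 8) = l*(l - 2)*(l + 2)*(l^2 + 3*l - 4) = l*(l - 2)*(l + 2)*(l + 4)*(l - 1)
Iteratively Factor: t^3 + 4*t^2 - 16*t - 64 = (t + 4)*(t^2 - 16) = (t - 4)*(t + 4)*(t + 4)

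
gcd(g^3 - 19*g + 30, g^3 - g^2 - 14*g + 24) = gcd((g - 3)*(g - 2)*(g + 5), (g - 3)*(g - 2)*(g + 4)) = g^2 - 5*g + 6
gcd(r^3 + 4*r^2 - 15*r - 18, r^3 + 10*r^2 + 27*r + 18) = r^2 + 7*r + 6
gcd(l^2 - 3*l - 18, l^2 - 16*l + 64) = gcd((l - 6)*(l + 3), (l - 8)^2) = 1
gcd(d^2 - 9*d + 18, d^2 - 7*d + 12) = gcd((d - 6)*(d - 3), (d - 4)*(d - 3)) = d - 3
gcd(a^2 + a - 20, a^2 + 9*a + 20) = a + 5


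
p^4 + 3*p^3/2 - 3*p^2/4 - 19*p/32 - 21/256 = (p - 3/4)*(p + 1/4)^2*(p + 7/4)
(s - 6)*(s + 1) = s^2 - 5*s - 6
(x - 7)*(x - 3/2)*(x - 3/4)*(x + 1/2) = x^4 - 35*x^3/4 + 49*x^2/4 + 9*x/16 - 63/16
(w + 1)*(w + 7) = w^2 + 8*w + 7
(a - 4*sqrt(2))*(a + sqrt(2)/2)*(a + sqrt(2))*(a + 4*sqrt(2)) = a^4 + 3*sqrt(2)*a^3/2 - 31*a^2 - 48*sqrt(2)*a - 32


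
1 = 1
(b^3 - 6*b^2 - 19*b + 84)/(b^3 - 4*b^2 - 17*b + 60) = (b - 7)/(b - 5)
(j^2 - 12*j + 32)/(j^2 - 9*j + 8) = (j - 4)/(j - 1)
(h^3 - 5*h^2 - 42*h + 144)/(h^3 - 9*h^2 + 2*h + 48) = (h + 6)/(h + 2)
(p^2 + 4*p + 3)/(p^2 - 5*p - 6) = (p + 3)/(p - 6)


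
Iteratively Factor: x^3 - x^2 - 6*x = (x)*(x^2 - x - 6) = x*(x + 2)*(x - 3)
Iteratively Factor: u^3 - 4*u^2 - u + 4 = (u - 1)*(u^2 - 3*u - 4) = (u - 1)*(u + 1)*(u - 4)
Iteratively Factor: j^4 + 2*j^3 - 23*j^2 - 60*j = (j + 3)*(j^3 - j^2 - 20*j) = (j - 5)*(j + 3)*(j^2 + 4*j) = j*(j - 5)*(j + 3)*(j + 4)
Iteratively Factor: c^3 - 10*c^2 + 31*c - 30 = (c - 5)*(c^2 - 5*c + 6) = (c - 5)*(c - 3)*(c - 2)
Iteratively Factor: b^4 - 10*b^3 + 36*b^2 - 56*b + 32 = (b - 2)*(b^3 - 8*b^2 + 20*b - 16) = (b - 2)^2*(b^2 - 6*b + 8) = (b - 2)^3*(b - 4)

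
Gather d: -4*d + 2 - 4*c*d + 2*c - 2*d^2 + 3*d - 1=2*c - 2*d^2 + d*(-4*c - 1) + 1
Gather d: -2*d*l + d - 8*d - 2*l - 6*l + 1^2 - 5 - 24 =d*(-2*l - 7) - 8*l - 28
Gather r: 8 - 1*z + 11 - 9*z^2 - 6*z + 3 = -9*z^2 - 7*z + 22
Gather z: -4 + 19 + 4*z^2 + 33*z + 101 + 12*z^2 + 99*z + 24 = 16*z^2 + 132*z + 140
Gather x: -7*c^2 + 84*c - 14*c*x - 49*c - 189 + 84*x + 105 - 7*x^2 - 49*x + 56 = -7*c^2 + 35*c - 7*x^2 + x*(35 - 14*c) - 28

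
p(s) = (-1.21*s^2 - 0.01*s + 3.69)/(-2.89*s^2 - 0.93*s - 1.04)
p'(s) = (-2.42*s - 0.01)/(-2.89*s^2 - 0.93*s - 1.04) + (5.78*s + 0.93)*(-1.21*s^2 - 0.01*s + 3.69)/(-2.89*s^2 - 0.93*s - 1.04)^2 = (1.0964*s^2 + 23.845*s + 3.4421)/(8.3521*s^4 + 5.3754*s^3 + 6.8761*s^2 + 1.9344*s + 1.0816)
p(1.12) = -0.38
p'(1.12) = 0.97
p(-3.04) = 0.30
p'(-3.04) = -0.09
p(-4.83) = 0.38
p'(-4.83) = -0.02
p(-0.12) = -3.79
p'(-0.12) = 0.63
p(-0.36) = -3.28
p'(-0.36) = -4.29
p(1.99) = 0.08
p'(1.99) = 0.27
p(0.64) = -1.13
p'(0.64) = 2.41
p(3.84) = 0.30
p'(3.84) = 0.05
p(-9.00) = 0.42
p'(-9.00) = -0.00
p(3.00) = 0.24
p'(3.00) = 0.10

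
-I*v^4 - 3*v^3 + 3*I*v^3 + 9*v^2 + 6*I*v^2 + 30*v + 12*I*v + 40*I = (v - 5)*(v + 2)*(v - 4*I)*(-I*v + 1)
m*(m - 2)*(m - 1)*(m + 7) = m^4 + 4*m^3 - 19*m^2 + 14*m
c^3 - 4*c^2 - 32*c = c*(c - 8)*(c + 4)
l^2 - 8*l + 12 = (l - 6)*(l - 2)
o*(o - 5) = o^2 - 5*o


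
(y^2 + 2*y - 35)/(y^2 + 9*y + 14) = (y - 5)/(y + 2)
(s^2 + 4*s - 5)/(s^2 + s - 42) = (s^2 + 4*s - 5)/(s^2 + s - 42)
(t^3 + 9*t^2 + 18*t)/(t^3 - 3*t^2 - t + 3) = t*(t^2 + 9*t + 18)/(t^3 - 3*t^2 - t + 3)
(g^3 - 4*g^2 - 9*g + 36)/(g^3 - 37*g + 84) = (g + 3)/(g + 7)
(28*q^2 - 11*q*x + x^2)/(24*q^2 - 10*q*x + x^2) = (-7*q + x)/(-6*q + x)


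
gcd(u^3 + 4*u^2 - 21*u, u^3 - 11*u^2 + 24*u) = u^2 - 3*u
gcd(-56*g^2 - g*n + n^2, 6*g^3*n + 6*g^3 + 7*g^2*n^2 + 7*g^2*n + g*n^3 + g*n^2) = 1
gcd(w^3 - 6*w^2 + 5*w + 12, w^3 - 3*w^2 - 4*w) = w^2 - 3*w - 4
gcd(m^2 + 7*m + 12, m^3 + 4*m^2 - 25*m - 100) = m + 4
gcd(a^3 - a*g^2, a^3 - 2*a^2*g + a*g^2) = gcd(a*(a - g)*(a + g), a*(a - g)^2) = a^2 - a*g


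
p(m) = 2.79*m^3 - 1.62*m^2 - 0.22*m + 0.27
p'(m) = 8.37*m^2 - 3.24*m - 0.22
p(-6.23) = -735.87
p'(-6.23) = 344.83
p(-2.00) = -28.09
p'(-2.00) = 39.74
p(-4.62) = -308.42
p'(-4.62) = 193.40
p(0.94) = 0.95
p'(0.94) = 4.13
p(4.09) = 163.16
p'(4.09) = 126.54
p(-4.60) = -304.56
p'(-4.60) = 191.79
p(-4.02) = -206.28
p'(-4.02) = 148.07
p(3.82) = 131.31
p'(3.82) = 109.54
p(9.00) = 1900.98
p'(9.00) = 648.59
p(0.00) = 0.27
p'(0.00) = -0.22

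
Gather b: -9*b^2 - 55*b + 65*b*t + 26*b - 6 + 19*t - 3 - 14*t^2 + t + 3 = -9*b^2 + b*(65*t - 29) - 14*t^2 + 20*t - 6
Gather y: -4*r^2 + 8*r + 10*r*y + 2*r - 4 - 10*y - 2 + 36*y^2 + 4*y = -4*r^2 + 10*r + 36*y^2 + y*(10*r - 6) - 6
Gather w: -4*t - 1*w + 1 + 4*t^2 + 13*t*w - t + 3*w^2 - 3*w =4*t^2 - 5*t + 3*w^2 + w*(13*t - 4) + 1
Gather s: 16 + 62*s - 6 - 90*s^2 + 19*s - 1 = -90*s^2 + 81*s + 9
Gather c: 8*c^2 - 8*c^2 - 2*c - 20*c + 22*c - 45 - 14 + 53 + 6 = 0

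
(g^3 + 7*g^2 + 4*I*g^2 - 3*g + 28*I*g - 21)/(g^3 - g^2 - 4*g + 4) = (g^3 + g^2*(7 + 4*I) + g*(-3 + 28*I) - 21)/(g^3 - g^2 - 4*g + 4)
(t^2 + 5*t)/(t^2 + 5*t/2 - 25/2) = 2*t/(2*t - 5)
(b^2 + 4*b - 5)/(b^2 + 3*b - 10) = (b - 1)/(b - 2)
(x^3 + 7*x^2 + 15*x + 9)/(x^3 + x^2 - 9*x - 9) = (x + 3)/(x - 3)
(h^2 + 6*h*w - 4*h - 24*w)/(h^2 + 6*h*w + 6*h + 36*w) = (h - 4)/(h + 6)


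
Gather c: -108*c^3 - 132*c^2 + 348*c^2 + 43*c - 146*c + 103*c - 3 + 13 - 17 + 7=-108*c^3 + 216*c^2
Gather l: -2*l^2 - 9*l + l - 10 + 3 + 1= -2*l^2 - 8*l - 6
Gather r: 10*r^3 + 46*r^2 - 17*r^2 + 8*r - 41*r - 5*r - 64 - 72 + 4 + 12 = 10*r^3 + 29*r^2 - 38*r - 120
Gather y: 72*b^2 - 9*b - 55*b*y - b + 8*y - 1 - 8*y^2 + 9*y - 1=72*b^2 - 10*b - 8*y^2 + y*(17 - 55*b) - 2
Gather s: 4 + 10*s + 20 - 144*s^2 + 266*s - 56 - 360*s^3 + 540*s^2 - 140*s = -360*s^3 + 396*s^2 + 136*s - 32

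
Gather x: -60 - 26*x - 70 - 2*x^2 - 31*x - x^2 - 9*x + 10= -3*x^2 - 66*x - 120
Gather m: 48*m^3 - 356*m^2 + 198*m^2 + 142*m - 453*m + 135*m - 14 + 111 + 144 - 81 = 48*m^3 - 158*m^2 - 176*m + 160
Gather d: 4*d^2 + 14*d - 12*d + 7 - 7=4*d^2 + 2*d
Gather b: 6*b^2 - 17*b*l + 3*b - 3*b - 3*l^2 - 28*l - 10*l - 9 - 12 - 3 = 6*b^2 - 17*b*l - 3*l^2 - 38*l - 24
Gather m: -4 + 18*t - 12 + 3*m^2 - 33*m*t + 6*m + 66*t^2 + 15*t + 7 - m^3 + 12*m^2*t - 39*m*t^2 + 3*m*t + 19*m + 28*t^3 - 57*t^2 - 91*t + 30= -m^3 + m^2*(12*t + 3) + m*(-39*t^2 - 30*t + 25) + 28*t^3 + 9*t^2 - 58*t + 21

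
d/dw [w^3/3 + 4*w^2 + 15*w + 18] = w^2 + 8*w + 15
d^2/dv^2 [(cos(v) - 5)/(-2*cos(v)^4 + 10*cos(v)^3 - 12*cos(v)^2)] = 3*(-645*(1 - cos(v)^2)^2/cos(v)^4 + 60*sin(v)^6/cos(v)^4 + 3*cos(v)^3 + 15*cos(v)^2 + 225*cos(v) + 250/cos(v) - 610/cos(v)^2 - 824/cos(v)^3 + 945/cos(v)^4)/(2*(cos(v) - 3)^3*(cos(v) - 2)^3)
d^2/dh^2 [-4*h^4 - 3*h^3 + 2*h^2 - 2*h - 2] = -48*h^2 - 18*h + 4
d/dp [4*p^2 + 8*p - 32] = 8*p + 8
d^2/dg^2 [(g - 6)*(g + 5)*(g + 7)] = 6*g + 12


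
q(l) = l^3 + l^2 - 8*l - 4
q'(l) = 3*l^2 + 2*l - 8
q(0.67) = -8.61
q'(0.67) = -5.31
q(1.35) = -10.52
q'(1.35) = 0.17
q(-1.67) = 7.49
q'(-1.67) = -2.97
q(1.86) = -8.99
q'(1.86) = 6.10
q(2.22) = -5.89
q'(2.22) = 11.23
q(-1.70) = 7.58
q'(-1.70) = -2.73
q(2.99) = 7.75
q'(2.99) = 24.80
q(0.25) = -5.92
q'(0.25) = -7.31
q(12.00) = 1772.00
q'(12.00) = 448.00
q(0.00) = -4.00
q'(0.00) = -8.00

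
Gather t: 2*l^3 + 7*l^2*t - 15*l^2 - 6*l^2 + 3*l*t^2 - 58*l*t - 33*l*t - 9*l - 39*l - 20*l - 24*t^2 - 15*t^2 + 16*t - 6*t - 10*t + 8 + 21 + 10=2*l^3 - 21*l^2 - 68*l + t^2*(3*l - 39) + t*(7*l^2 - 91*l) + 39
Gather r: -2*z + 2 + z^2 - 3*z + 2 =z^2 - 5*z + 4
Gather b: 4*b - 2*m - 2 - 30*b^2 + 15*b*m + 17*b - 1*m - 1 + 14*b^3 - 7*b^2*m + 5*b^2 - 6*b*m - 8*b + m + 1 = 14*b^3 + b^2*(-7*m - 25) + b*(9*m + 13) - 2*m - 2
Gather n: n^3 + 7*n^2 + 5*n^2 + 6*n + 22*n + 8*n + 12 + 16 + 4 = n^3 + 12*n^2 + 36*n + 32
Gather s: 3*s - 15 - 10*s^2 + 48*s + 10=-10*s^2 + 51*s - 5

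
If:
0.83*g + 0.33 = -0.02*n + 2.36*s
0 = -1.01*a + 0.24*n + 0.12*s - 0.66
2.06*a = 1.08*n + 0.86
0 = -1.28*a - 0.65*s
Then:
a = -1.08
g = 5.71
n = -2.86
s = 2.13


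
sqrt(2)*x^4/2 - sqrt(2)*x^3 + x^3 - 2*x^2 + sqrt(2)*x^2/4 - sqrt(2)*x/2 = x*(x - 2)*(x + sqrt(2)/2)*(sqrt(2)*x/2 + 1/2)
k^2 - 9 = (k - 3)*(k + 3)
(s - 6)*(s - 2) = s^2 - 8*s + 12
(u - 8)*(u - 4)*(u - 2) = u^3 - 14*u^2 + 56*u - 64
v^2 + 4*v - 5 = (v - 1)*(v + 5)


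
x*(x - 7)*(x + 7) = x^3 - 49*x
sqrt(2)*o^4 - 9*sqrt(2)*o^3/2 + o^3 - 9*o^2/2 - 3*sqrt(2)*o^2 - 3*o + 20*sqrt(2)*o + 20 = (o - 4)*(o - 5/2)*(o + 2)*(sqrt(2)*o + 1)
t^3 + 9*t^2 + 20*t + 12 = (t + 1)*(t + 2)*(t + 6)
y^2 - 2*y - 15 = (y - 5)*(y + 3)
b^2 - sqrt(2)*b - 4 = (b - 2*sqrt(2))*(b + sqrt(2))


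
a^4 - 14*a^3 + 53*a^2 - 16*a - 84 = (a - 7)*(a - 6)*(a - 2)*(a + 1)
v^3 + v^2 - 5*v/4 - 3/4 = (v - 1)*(v + 1/2)*(v + 3/2)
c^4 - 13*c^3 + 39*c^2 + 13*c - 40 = (c - 8)*(c - 5)*(c - 1)*(c + 1)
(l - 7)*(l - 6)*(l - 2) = l^3 - 15*l^2 + 68*l - 84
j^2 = j^2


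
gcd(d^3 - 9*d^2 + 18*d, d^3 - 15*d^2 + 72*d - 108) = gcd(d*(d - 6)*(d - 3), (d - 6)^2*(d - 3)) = d^2 - 9*d + 18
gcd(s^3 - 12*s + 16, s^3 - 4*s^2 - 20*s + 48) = s^2 + 2*s - 8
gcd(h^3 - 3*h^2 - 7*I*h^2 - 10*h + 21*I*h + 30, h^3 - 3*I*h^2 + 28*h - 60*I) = h - 2*I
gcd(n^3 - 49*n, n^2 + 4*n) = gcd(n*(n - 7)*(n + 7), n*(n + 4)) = n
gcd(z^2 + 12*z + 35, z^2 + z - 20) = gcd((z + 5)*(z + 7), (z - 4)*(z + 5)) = z + 5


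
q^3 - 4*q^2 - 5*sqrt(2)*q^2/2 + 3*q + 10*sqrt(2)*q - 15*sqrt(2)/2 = (q - 3)*(q - 1)*(q - 5*sqrt(2)/2)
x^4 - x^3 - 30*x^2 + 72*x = x*(x - 4)*(x - 3)*(x + 6)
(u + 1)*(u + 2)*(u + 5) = u^3 + 8*u^2 + 17*u + 10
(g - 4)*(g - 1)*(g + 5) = g^3 - 21*g + 20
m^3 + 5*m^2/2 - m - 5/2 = (m - 1)*(m + 1)*(m + 5/2)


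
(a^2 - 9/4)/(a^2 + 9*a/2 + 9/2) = (a - 3/2)/(a + 3)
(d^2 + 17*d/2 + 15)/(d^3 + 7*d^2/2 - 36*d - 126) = (2*d + 5)/(2*d^2 - 5*d - 42)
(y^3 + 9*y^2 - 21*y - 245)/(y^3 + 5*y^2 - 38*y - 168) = (y^2 + 2*y - 35)/(y^2 - 2*y - 24)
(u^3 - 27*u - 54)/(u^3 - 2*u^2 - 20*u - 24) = (u^2 + 6*u + 9)/(u^2 + 4*u + 4)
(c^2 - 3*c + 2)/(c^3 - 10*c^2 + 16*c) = (c - 1)/(c*(c - 8))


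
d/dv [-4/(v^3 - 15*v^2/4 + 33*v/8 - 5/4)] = 96*(8*v^2 - 20*v + 11)/(8*v^3 - 30*v^2 + 33*v - 10)^2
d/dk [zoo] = 0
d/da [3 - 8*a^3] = -24*a^2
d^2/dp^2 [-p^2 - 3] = -2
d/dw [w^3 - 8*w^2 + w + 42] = 3*w^2 - 16*w + 1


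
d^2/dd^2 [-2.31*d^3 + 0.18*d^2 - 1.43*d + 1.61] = 0.36 - 13.86*d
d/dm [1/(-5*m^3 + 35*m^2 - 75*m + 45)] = (3*m^2 - 14*m + 15)/(5*(m^3 - 7*m^2 + 15*m - 9)^2)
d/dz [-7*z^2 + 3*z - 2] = 3 - 14*z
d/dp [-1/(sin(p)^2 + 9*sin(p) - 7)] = (2*sin(p) + 9)*cos(p)/(sin(p)^2 + 9*sin(p) - 7)^2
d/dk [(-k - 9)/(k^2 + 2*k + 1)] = (k + 17)/(k^3 + 3*k^2 + 3*k + 1)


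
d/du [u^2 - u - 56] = 2*u - 1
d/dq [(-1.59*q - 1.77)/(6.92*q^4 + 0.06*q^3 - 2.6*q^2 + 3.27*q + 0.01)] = (33.0084*q^4 + 49.1844*q^3 - 3.8154*q^2 - 9.204*q + 5.772)/(47.8864*q^8 + 0.8304*q^7 - 35.9804*q^6 + 44.9448*q^5 + 7.2908*q^4 - 17.0028*q^3 + 10.6409*q^2 + 0.0654*q + 0.0001)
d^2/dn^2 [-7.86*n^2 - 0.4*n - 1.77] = -15.7200000000000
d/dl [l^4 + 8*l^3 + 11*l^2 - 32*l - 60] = 4*l^3 + 24*l^2 + 22*l - 32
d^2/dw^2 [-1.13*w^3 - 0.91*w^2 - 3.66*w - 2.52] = -6.78*w - 1.82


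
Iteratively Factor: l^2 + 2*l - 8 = (l + 4)*(l - 2)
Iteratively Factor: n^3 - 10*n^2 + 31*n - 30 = (n - 3)*(n^2 - 7*n + 10) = (n - 3)*(n - 2)*(n - 5)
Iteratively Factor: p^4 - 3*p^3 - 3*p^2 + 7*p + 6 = (p + 1)*(p^3 - 4*p^2 + p + 6) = (p - 3)*(p + 1)*(p^2 - p - 2) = (p - 3)*(p + 1)^2*(p - 2)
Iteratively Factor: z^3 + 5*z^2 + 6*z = (z + 3)*(z^2 + 2*z) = (z + 2)*(z + 3)*(z)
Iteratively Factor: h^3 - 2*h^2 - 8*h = (h - 4)*(h^2 + 2*h) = h*(h - 4)*(h + 2)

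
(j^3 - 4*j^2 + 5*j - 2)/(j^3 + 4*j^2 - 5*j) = (j^2 - 3*j + 2)/(j*(j + 5))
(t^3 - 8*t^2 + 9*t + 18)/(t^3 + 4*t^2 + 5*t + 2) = (t^2 - 9*t + 18)/(t^2 + 3*t + 2)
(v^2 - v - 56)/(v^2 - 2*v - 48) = (v + 7)/(v + 6)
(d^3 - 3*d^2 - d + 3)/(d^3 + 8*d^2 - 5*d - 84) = (d^2 - 1)/(d^2 + 11*d + 28)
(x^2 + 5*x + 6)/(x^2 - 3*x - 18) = (x + 2)/(x - 6)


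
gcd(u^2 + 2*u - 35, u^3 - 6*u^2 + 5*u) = u - 5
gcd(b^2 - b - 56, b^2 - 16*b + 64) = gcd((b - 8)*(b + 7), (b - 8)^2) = b - 8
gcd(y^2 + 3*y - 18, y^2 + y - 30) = y + 6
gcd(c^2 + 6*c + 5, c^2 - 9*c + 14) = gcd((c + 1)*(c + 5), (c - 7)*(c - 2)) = 1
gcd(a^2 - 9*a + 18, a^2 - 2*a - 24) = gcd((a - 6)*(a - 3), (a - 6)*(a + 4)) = a - 6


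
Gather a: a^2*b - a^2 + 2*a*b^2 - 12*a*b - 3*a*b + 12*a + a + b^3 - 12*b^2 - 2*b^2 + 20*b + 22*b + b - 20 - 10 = a^2*(b - 1) + a*(2*b^2 - 15*b + 13) + b^3 - 14*b^2 + 43*b - 30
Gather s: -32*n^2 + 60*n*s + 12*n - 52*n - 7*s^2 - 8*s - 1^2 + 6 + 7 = -32*n^2 - 40*n - 7*s^2 + s*(60*n - 8) + 12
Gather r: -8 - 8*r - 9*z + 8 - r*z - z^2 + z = r*(-z - 8) - z^2 - 8*z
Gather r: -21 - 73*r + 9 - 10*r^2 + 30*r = -10*r^2 - 43*r - 12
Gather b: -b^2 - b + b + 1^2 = 1 - b^2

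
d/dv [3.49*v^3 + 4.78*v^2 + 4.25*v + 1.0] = 10.47*v^2 + 9.56*v + 4.25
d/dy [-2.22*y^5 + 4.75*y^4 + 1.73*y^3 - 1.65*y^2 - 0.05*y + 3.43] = -11.1*y^4 + 19.0*y^3 + 5.19*y^2 - 3.3*y - 0.05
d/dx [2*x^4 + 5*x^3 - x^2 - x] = 8*x^3 + 15*x^2 - 2*x - 1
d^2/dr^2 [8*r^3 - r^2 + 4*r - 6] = 48*r - 2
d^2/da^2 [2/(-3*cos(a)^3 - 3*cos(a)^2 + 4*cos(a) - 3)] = 2*((7*cos(a) - 24*cos(2*a) - 27*cos(3*a))*(3*cos(a)^3 + 3*cos(a)^2 - 4*cos(a) + 3)/4 - 2*(9*cos(a)^2 + 6*cos(a) - 4)^2*sin(a)^2)/(3*cos(a)^3 + 3*cos(a)^2 - 4*cos(a) + 3)^3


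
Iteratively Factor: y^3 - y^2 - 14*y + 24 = (y - 3)*(y^2 + 2*y - 8) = (y - 3)*(y + 4)*(y - 2)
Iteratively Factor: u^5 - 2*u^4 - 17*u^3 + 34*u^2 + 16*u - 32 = (u + 4)*(u^4 - 6*u^3 + 7*u^2 + 6*u - 8) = (u - 1)*(u + 4)*(u^3 - 5*u^2 + 2*u + 8) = (u - 2)*(u - 1)*(u + 4)*(u^2 - 3*u - 4) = (u - 2)*(u - 1)*(u + 1)*(u + 4)*(u - 4)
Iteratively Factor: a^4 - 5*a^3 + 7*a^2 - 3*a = (a - 1)*(a^3 - 4*a^2 + 3*a) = (a - 3)*(a - 1)*(a^2 - a) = a*(a - 3)*(a - 1)*(a - 1)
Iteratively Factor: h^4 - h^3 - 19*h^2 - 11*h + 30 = (h - 1)*(h^3 - 19*h - 30) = (h - 5)*(h - 1)*(h^2 + 5*h + 6) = (h - 5)*(h - 1)*(h + 2)*(h + 3)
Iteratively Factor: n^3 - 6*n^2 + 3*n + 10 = (n - 2)*(n^2 - 4*n - 5) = (n - 2)*(n + 1)*(n - 5)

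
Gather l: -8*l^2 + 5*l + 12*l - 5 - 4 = -8*l^2 + 17*l - 9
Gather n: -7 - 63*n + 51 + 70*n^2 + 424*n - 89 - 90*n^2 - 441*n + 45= -20*n^2 - 80*n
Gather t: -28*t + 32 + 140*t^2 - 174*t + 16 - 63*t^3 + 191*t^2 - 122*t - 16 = -63*t^3 + 331*t^2 - 324*t + 32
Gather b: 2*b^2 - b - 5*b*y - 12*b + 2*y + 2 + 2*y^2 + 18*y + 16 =2*b^2 + b*(-5*y - 13) + 2*y^2 + 20*y + 18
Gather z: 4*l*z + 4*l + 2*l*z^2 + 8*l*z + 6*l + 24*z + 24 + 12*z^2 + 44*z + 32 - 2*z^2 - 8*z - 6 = 10*l + z^2*(2*l + 10) + z*(12*l + 60) + 50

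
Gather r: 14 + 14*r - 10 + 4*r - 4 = 18*r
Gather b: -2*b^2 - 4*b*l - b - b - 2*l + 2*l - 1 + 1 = -2*b^2 + b*(-4*l - 2)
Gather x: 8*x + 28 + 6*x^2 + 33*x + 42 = 6*x^2 + 41*x + 70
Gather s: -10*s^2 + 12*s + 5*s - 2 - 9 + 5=-10*s^2 + 17*s - 6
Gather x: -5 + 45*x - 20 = 45*x - 25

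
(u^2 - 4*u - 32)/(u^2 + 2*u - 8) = (u - 8)/(u - 2)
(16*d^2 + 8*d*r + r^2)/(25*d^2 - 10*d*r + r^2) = (16*d^2 + 8*d*r + r^2)/(25*d^2 - 10*d*r + r^2)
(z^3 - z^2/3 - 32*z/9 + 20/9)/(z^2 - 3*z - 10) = (9*z^2 - 21*z + 10)/(9*(z - 5))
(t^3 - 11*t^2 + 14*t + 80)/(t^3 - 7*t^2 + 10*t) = (t^2 - 6*t - 16)/(t*(t - 2))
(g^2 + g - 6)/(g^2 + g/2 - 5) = 2*(g + 3)/(2*g + 5)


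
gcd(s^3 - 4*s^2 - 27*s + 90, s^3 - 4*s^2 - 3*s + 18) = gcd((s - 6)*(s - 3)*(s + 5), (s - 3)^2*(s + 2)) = s - 3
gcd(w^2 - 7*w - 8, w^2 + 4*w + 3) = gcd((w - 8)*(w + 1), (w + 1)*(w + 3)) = w + 1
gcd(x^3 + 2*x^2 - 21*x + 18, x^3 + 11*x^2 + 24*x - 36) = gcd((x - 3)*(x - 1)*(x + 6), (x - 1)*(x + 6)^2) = x^2 + 5*x - 6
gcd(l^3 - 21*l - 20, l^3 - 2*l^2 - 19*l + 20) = l^2 - l - 20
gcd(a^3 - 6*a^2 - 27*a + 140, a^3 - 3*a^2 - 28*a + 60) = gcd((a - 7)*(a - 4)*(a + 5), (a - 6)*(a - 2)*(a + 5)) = a + 5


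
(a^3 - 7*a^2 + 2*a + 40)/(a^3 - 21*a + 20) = (a^2 - 3*a - 10)/(a^2 + 4*a - 5)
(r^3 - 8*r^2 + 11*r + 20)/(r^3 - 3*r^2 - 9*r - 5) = (r - 4)/(r + 1)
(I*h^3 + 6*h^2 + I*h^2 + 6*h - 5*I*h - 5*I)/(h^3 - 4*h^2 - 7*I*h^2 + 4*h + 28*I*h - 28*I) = (I*h^3 + h^2*(6 + I) + h*(6 - 5*I) - 5*I)/(h^3 + h^2*(-4 - 7*I) + h*(4 + 28*I) - 28*I)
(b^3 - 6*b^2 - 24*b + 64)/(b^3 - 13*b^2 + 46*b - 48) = (b + 4)/(b - 3)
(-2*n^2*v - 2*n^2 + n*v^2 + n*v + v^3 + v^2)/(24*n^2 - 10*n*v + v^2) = (-2*n^2*v - 2*n^2 + n*v^2 + n*v + v^3 + v^2)/(24*n^2 - 10*n*v + v^2)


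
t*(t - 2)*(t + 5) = t^3 + 3*t^2 - 10*t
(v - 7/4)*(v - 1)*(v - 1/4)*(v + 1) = v^4 - 2*v^3 - 9*v^2/16 + 2*v - 7/16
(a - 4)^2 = a^2 - 8*a + 16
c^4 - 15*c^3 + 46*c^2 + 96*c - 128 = (c - 8)^2*(c - 1)*(c + 2)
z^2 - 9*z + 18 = (z - 6)*(z - 3)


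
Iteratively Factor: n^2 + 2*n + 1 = (n + 1)*(n + 1)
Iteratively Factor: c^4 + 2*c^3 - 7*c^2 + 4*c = (c)*(c^3 + 2*c^2 - 7*c + 4) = c*(c - 1)*(c^2 + 3*c - 4) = c*(c - 1)^2*(c + 4)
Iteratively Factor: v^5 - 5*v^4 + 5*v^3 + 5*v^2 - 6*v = (v - 1)*(v^4 - 4*v^3 + v^2 + 6*v) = (v - 2)*(v - 1)*(v^3 - 2*v^2 - 3*v) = (v - 2)*(v - 1)*(v + 1)*(v^2 - 3*v) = (v - 3)*(v - 2)*(v - 1)*(v + 1)*(v)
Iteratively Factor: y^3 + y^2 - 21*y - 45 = (y - 5)*(y^2 + 6*y + 9) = (y - 5)*(y + 3)*(y + 3)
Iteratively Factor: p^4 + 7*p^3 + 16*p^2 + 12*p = (p + 2)*(p^3 + 5*p^2 + 6*p) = (p + 2)^2*(p^2 + 3*p) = (p + 2)^2*(p + 3)*(p)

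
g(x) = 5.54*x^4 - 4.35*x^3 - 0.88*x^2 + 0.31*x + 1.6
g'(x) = 22.16*x^3 - 13.05*x^2 - 1.76*x + 0.31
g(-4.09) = 1833.48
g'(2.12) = 149.07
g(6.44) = 8334.39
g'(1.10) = 12.08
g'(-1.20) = -54.66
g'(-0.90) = -24.83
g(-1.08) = 13.26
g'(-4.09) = -1726.93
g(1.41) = 9.99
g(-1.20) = 18.97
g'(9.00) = 15082.06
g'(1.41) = 34.00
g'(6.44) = 5366.46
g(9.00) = 33109.90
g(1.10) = 3.20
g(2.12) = 68.76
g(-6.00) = 8087.50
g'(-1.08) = -40.93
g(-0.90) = 7.41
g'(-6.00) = -5245.49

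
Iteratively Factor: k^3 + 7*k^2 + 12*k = (k)*(k^2 + 7*k + 12) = k*(k + 4)*(k + 3)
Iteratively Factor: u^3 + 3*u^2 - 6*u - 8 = (u - 2)*(u^2 + 5*u + 4) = (u - 2)*(u + 1)*(u + 4)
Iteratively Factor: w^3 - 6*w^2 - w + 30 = (w + 2)*(w^2 - 8*w + 15) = (w - 5)*(w + 2)*(w - 3)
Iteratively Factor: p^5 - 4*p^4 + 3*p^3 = (p)*(p^4 - 4*p^3 + 3*p^2) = p*(p - 1)*(p^3 - 3*p^2) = p^2*(p - 1)*(p^2 - 3*p) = p^2*(p - 3)*(p - 1)*(p)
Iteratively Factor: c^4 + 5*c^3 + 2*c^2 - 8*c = (c - 1)*(c^3 + 6*c^2 + 8*c) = (c - 1)*(c + 4)*(c^2 + 2*c) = c*(c - 1)*(c + 4)*(c + 2)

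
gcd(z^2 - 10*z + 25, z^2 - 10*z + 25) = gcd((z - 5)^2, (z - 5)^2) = z^2 - 10*z + 25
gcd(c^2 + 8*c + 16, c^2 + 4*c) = c + 4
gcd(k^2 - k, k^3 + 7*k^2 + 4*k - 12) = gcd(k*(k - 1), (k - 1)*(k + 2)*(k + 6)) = k - 1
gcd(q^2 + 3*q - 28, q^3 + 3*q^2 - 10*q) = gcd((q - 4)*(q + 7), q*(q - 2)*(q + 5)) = 1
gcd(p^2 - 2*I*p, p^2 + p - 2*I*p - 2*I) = p - 2*I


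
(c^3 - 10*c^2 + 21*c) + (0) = c^3 - 10*c^2 + 21*c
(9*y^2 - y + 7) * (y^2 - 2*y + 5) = 9*y^4 - 19*y^3 + 54*y^2 - 19*y + 35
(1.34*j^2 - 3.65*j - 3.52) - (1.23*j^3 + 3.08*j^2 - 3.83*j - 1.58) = -1.23*j^3 - 1.74*j^2 + 0.18*j - 1.94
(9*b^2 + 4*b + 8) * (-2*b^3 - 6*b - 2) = -18*b^5 - 8*b^4 - 70*b^3 - 42*b^2 - 56*b - 16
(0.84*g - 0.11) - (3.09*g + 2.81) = -2.25*g - 2.92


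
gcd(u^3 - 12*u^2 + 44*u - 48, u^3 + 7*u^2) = 1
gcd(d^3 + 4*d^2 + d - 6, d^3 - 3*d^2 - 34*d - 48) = d^2 + 5*d + 6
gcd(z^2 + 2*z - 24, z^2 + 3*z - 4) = 1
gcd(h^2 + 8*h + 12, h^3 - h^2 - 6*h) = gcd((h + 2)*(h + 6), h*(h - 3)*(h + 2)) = h + 2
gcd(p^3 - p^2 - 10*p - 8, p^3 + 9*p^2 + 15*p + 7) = p + 1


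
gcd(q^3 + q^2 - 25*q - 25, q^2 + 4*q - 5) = q + 5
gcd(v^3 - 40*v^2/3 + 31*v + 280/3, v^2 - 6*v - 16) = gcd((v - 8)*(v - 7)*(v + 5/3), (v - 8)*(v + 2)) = v - 8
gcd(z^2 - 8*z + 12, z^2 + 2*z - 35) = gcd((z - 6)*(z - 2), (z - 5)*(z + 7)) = 1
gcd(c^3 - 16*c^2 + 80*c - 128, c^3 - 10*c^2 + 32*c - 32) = c^2 - 8*c + 16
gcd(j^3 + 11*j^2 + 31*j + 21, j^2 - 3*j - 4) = j + 1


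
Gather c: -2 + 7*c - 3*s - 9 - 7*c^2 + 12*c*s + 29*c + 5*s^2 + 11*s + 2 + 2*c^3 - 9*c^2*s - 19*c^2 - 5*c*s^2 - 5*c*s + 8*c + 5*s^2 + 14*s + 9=2*c^3 + c^2*(-9*s - 26) + c*(-5*s^2 + 7*s + 44) + 10*s^2 + 22*s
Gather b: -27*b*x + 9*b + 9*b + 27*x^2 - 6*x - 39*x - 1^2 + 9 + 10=b*(18 - 27*x) + 27*x^2 - 45*x + 18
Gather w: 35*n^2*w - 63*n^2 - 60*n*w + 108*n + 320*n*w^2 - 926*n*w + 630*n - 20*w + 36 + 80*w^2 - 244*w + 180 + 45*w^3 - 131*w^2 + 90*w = -63*n^2 + 738*n + 45*w^3 + w^2*(320*n - 51) + w*(35*n^2 - 986*n - 174) + 216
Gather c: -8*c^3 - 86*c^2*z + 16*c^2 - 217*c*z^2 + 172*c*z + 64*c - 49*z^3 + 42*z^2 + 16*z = -8*c^3 + c^2*(16 - 86*z) + c*(-217*z^2 + 172*z + 64) - 49*z^3 + 42*z^2 + 16*z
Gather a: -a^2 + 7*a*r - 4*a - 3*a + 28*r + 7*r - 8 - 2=-a^2 + a*(7*r - 7) + 35*r - 10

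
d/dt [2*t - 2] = 2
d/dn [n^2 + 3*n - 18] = 2*n + 3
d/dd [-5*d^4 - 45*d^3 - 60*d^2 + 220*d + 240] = -20*d^3 - 135*d^2 - 120*d + 220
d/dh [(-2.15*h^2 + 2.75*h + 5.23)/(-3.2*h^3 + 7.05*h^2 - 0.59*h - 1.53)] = (-6.88*h^4 + 17.6*h^3 + 32.089*h^2 - 67.164*h - 1.1218)/(10.24*h^6 - 45.12*h^5 + 53.4785*h^4 + 1.473*h^3 - 21.2249*h^2 + 1.8054*h + 2.3409)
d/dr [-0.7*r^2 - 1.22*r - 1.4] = -1.4*r - 1.22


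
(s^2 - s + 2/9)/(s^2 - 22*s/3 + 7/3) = (s - 2/3)/(s - 7)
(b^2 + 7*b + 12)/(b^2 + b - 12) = (b + 3)/(b - 3)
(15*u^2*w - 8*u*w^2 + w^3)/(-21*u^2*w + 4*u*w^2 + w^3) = (-5*u + w)/(7*u + w)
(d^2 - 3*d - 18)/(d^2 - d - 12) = (d - 6)/(d - 4)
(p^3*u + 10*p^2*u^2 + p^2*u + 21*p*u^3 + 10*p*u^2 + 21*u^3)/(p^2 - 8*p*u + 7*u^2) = u*(p^3 + 10*p^2*u + p^2 + 21*p*u^2 + 10*p*u + 21*u^2)/(p^2 - 8*p*u + 7*u^2)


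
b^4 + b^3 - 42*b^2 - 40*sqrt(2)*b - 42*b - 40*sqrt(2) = (b + 1)*(b - 5*sqrt(2))*(b + sqrt(2))*(b + 4*sqrt(2))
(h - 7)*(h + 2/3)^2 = h^3 - 17*h^2/3 - 80*h/9 - 28/9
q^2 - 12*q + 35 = (q - 7)*(q - 5)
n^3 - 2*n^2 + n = n*(n - 1)^2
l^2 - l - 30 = (l - 6)*(l + 5)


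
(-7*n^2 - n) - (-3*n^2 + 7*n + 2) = -4*n^2 - 8*n - 2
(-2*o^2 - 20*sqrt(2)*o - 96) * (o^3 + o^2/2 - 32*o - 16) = -2*o^5 - 20*sqrt(2)*o^4 - o^4 - 32*o^3 - 10*sqrt(2)*o^3 - 16*o^2 + 640*sqrt(2)*o^2 + 320*sqrt(2)*o + 3072*o + 1536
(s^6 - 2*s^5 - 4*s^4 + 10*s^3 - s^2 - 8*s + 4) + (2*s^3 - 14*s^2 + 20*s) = s^6 - 2*s^5 - 4*s^4 + 12*s^3 - 15*s^2 + 12*s + 4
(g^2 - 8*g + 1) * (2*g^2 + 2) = 2*g^4 - 16*g^3 + 4*g^2 - 16*g + 2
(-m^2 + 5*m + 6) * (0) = 0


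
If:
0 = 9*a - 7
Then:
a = 7/9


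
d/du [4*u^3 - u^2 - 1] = 2*u*(6*u - 1)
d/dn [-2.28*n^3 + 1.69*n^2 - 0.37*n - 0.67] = -6.84*n^2 + 3.38*n - 0.37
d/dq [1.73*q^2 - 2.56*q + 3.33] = 3.46*q - 2.56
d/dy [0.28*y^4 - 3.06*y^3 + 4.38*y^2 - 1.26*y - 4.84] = 1.12*y^3 - 9.18*y^2 + 8.76*y - 1.26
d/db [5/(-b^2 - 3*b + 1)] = 5*(2*b + 3)/(b^2 + 3*b - 1)^2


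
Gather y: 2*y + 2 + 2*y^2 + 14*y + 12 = 2*y^2 + 16*y + 14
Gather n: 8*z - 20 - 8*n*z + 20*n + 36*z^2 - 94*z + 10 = n*(20 - 8*z) + 36*z^2 - 86*z - 10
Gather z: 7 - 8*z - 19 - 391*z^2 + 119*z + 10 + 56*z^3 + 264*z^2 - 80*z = 56*z^3 - 127*z^2 + 31*z - 2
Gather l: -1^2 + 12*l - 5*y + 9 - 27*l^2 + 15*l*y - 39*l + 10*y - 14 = -27*l^2 + l*(15*y - 27) + 5*y - 6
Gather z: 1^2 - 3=-2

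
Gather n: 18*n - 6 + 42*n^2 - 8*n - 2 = 42*n^2 + 10*n - 8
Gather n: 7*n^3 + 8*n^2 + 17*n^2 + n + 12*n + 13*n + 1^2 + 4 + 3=7*n^3 + 25*n^2 + 26*n + 8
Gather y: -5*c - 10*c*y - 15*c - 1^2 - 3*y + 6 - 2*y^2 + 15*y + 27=-20*c - 2*y^2 + y*(12 - 10*c) + 32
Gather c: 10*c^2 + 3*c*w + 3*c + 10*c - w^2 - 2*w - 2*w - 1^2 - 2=10*c^2 + c*(3*w + 13) - w^2 - 4*w - 3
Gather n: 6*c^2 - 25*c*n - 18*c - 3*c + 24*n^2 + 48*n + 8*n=6*c^2 - 21*c + 24*n^2 + n*(56 - 25*c)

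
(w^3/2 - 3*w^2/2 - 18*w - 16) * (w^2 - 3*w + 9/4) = w^5/2 - 3*w^4 - 99*w^3/8 + 277*w^2/8 + 15*w/2 - 36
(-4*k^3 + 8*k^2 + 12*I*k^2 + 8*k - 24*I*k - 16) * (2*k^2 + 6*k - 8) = -8*k^5 - 8*k^4 + 24*I*k^4 + 96*k^3 + 24*I*k^3 - 48*k^2 - 240*I*k^2 - 160*k + 192*I*k + 128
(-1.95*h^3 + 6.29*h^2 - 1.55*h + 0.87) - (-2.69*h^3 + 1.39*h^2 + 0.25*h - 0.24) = 0.74*h^3 + 4.9*h^2 - 1.8*h + 1.11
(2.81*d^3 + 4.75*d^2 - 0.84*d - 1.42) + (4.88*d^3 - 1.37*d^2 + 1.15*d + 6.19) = 7.69*d^3 + 3.38*d^2 + 0.31*d + 4.77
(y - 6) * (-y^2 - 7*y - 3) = -y^3 - y^2 + 39*y + 18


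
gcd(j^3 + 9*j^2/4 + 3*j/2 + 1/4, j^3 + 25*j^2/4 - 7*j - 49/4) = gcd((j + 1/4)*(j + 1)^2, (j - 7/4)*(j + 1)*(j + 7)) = j + 1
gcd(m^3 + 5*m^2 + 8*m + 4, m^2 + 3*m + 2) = m^2 + 3*m + 2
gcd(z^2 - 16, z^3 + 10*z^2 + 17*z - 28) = z + 4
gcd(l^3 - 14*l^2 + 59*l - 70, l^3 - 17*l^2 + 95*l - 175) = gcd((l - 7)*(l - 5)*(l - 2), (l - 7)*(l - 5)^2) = l^2 - 12*l + 35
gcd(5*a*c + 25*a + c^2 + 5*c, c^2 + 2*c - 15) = c + 5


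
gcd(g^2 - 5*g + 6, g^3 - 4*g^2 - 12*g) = 1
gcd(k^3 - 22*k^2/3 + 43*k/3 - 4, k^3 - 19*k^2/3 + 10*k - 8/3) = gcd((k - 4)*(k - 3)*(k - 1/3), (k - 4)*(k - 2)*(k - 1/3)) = k^2 - 13*k/3 + 4/3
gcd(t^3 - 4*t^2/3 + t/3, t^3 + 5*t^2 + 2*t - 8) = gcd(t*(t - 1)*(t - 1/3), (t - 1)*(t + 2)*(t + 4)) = t - 1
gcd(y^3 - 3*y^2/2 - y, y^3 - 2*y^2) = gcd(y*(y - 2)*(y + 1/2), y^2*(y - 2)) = y^2 - 2*y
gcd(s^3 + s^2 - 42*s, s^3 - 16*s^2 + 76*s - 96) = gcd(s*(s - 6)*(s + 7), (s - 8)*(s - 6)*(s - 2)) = s - 6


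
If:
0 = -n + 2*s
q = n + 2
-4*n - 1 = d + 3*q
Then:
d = -14*s - 7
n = 2*s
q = 2*s + 2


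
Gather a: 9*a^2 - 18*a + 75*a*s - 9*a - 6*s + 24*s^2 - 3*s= 9*a^2 + a*(75*s - 27) + 24*s^2 - 9*s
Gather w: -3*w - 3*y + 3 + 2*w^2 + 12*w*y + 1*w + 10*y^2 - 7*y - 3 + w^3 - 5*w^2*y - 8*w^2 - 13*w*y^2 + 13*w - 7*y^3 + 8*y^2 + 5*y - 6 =w^3 + w^2*(-5*y - 6) + w*(-13*y^2 + 12*y + 11) - 7*y^3 + 18*y^2 - 5*y - 6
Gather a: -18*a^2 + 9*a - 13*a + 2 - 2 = -18*a^2 - 4*a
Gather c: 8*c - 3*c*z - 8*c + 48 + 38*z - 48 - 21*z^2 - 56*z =-3*c*z - 21*z^2 - 18*z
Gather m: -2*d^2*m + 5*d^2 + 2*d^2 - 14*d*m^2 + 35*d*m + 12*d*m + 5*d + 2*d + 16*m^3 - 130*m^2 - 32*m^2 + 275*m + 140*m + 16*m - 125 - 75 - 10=7*d^2 + 7*d + 16*m^3 + m^2*(-14*d - 162) + m*(-2*d^2 + 47*d + 431) - 210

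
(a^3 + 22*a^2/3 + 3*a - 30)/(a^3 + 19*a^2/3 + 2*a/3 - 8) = (3*a^2 + 4*a - 15)/(3*a^2 + a - 4)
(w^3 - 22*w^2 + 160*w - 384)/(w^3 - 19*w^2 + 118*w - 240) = (w - 8)/(w - 5)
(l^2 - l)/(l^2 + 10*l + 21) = l*(l - 1)/(l^2 + 10*l + 21)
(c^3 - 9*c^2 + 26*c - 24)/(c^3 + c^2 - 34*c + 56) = (c - 3)/(c + 7)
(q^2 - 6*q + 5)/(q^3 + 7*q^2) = (q^2 - 6*q + 5)/(q^2*(q + 7))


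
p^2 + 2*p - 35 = (p - 5)*(p + 7)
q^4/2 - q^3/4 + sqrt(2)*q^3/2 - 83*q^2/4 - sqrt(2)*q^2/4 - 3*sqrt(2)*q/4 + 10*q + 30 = (q/2 + 1/2)*(q - 3/2)*(q - 4*sqrt(2))*(q + 5*sqrt(2))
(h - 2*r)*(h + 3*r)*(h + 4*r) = h^3 + 5*h^2*r - 2*h*r^2 - 24*r^3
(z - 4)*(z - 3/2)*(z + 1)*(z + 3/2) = z^4 - 3*z^3 - 25*z^2/4 + 27*z/4 + 9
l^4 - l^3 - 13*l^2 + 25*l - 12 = (l - 3)*(l - 1)^2*(l + 4)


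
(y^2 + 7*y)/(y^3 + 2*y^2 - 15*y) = (y + 7)/(y^2 + 2*y - 15)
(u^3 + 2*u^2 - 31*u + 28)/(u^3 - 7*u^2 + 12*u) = (u^2 + 6*u - 7)/(u*(u - 3))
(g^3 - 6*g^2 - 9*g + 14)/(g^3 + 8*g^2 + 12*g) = (g^2 - 8*g + 7)/(g*(g + 6))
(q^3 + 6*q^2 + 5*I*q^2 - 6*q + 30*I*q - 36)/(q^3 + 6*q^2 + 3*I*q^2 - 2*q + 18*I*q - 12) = (q + 3*I)/(q + I)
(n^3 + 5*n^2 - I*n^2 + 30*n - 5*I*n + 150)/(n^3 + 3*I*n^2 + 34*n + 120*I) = (n + 5)/(n + 4*I)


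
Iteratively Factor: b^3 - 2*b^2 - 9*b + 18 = (b - 3)*(b^2 + b - 6) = (b - 3)*(b + 3)*(b - 2)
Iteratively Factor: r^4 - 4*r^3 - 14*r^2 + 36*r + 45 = (r + 3)*(r^3 - 7*r^2 + 7*r + 15) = (r - 3)*(r + 3)*(r^2 - 4*r - 5) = (r - 5)*(r - 3)*(r + 3)*(r + 1)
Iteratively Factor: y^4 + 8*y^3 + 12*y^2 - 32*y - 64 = (y - 2)*(y^3 + 10*y^2 + 32*y + 32) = (y - 2)*(y + 4)*(y^2 + 6*y + 8) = (y - 2)*(y + 4)^2*(y + 2)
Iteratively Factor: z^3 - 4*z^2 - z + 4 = (z - 4)*(z^2 - 1) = (z - 4)*(z + 1)*(z - 1)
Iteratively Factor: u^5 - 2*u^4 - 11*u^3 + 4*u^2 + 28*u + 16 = (u - 4)*(u^4 + 2*u^3 - 3*u^2 - 8*u - 4) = (u - 4)*(u + 1)*(u^3 + u^2 - 4*u - 4) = (u - 4)*(u + 1)^2*(u^2 - 4) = (u - 4)*(u + 1)^2*(u + 2)*(u - 2)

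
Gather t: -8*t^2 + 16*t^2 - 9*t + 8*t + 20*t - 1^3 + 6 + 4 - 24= 8*t^2 + 19*t - 15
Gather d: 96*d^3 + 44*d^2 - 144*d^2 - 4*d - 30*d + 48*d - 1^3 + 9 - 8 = 96*d^3 - 100*d^2 + 14*d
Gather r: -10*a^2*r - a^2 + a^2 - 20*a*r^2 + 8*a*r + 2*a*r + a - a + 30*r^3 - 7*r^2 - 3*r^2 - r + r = 30*r^3 + r^2*(-20*a - 10) + r*(-10*a^2 + 10*a)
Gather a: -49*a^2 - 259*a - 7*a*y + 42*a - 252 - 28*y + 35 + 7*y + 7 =-49*a^2 + a*(-7*y - 217) - 21*y - 210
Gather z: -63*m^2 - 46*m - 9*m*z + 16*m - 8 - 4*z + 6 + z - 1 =-63*m^2 - 30*m + z*(-9*m - 3) - 3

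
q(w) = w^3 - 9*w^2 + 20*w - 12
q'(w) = 3*w^2 - 18*w + 20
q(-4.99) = -460.15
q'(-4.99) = 184.52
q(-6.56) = -812.80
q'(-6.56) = 267.18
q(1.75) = 0.80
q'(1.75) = -2.31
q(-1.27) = -53.96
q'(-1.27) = 47.70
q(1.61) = 1.04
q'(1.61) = -1.20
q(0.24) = -7.70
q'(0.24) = 15.85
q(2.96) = -5.72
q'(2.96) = -7.00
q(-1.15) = -48.42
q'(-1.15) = 44.67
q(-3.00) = -180.00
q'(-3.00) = 101.00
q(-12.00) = -3276.00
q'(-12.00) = 668.00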